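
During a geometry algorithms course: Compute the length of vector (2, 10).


|u| = sqrt(2^2 + 10^2) = sqrt(104) = 10.198

10.198


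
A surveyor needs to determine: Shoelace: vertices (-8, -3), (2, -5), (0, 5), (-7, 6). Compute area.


Shoelace sum: ((-8)*(-5) - 2*(-3)) + (2*5 - 0*(-5)) + (0*6 - (-7)*5) + ((-7)*(-3) - (-8)*6)
= 160
Area = |160|/2 = 80

80


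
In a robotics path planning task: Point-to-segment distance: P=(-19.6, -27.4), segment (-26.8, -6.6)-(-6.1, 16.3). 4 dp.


Project P onto AB: t = 0 (clamped to [0,1])
Closest point on segment: (-26.8, -6.6)
Distance: 22.0109

22.0109


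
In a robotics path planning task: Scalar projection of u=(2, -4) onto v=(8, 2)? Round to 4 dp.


u.v = 8, |v| = sqrt(68) = 8.2462
Scalar projection = u.v / |v| = 8 / sqrt(68) = 0.9701

0.9701


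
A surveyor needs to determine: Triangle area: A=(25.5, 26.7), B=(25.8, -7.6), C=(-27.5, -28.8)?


Area = |x_A(y_B-y_C) + x_B(y_C-y_A) + x_C(y_A-y_B)|/2
= |540.6 + (-1431.9) + (-943.25)|/2
= 1834.55/2 = 917.275

917.275


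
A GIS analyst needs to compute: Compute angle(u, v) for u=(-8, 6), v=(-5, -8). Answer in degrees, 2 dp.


u.v = -8, |u| = sqrt(100) = 10, |v| = sqrt(89) = 9.434
cos(theta) = u.v/(|u||v|) = -8/sqrt(8900) = -0.0848
theta = acos(-0.0848) = 94.86 degrees

94.86 degrees


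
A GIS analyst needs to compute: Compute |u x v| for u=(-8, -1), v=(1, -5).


|u x v| = |(-8)*(-5) - (-1)*1|
= |40 - (-1)| = 41

41


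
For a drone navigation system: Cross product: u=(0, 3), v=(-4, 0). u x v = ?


u x v = u_x*v_y - u_y*v_x = 0*0 - 3*(-4)
= 0 - (-12) = 12

12


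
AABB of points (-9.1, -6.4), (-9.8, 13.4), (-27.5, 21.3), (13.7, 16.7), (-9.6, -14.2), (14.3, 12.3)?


x range: [-27.5, 14.3]
y range: [-14.2, 21.3]
Bounding box: (-27.5,-14.2) to (14.3,21.3)

(-27.5,-14.2) to (14.3,21.3)


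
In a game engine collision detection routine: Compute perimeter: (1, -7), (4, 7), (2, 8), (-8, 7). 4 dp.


Sides: (1, -7)->(4, 7): sqrt(205) = 14.317821, (4, 7)->(2, 8): sqrt(5) = 2.236068, (2, 8)->(-8, 7): sqrt(101) = 10.049876, (-8, 7)->(1, -7): sqrt(277) = 16.643317
Sum = 43.247082
Perimeter = 43.2471

43.2471


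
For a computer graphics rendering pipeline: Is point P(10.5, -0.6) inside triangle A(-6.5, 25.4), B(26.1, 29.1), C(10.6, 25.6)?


Cross products: AB x AP = -910.5, BC x BP = 405.75, CA x CP = 448
All same sign? no

No, outside


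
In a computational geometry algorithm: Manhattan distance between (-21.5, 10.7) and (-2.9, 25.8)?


|(-21.5)-(-2.9)| + |10.7-25.8| = 18.6 + 15.1 = 33.7

33.7


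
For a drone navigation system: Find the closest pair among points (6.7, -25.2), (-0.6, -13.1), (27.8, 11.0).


d(P0,P1) = 14.1315, d(P0,P2) = 41.9005, d(P1,P2) = 37.2474
Closest: P0 and P1

Closest pair: (6.7, -25.2) and (-0.6, -13.1), distance = 14.1315


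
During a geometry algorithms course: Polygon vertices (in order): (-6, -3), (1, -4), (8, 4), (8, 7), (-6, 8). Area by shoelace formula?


Shoelace sum: ((-6)*(-4) - 1*(-3)) + (1*4 - 8*(-4)) + (8*7 - 8*4) + (8*8 - (-6)*7) + ((-6)*(-3) - (-6)*8)
= 259
Area = |259|/2 = 129.5

129.5


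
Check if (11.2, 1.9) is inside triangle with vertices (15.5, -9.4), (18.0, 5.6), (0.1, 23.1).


Cross products: AB x AP = 92.75, BC x BP = 185.23, CA x CP = 34.27
All same sign? yes

Yes, inside


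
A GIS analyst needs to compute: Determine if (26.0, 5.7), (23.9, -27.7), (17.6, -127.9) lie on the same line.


Cross product: (23.9-26)*((-127.9)-5.7) - ((-27.7)-5.7)*(17.6-26)
= 0

Yes, collinear


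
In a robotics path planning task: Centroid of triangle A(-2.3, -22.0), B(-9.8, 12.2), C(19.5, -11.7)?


Centroid = ((x_A+x_B+x_C)/3, (y_A+y_B+y_C)/3)
= (((-2.3)+(-9.8)+19.5)/3, ((-22)+12.2+(-11.7))/3)
= (2.4667, -7.1667)

(2.4667, -7.1667)


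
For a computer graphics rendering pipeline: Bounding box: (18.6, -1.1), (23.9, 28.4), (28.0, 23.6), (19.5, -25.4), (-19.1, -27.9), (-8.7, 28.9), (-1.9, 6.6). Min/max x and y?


x range: [-19.1, 28]
y range: [-27.9, 28.9]
Bounding box: (-19.1,-27.9) to (28,28.9)

(-19.1,-27.9) to (28,28.9)


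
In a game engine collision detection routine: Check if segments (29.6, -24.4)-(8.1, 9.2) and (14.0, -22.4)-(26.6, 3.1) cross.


Cross products: d1=-423, d2=548.61, d3=481.16, d4=-490.45
d1*d2 < 0 and d3*d4 < 0? yes

Yes, they intersect


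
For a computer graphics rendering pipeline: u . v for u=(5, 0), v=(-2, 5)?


u . v = u_x*v_x + u_y*v_y = 5*(-2) + 0*5
= (-10) + 0 = -10

-10


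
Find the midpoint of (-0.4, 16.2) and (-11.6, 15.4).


M = (((-0.4)+(-11.6))/2, (16.2+15.4)/2)
= (-6, 15.8)

(-6, 15.8)


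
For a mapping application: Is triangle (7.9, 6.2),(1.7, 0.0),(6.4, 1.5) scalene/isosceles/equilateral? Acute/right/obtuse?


Side lengths squared: AB^2=76.88, BC^2=24.34, CA^2=24.34
Sorted: [24.34, 24.34, 76.88]
By sides: Isosceles, By angles: Obtuse

Isosceles, Obtuse


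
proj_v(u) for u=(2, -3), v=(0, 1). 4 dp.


u.v = -3, |v| = sqrt(1) = 1
Scalar projection = u.v / |v| = -3 / sqrt(1) = -3

-3


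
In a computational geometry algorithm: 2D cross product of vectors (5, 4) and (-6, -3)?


u x v = u_x*v_y - u_y*v_x = 5*(-3) - 4*(-6)
= (-15) - (-24) = 9

9


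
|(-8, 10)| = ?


|u| = sqrt((-8)^2 + 10^2) = sqrt(164) = 12.8062

12.8062


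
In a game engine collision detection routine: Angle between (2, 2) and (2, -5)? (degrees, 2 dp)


u.v = -6, |u| = sqrt(8) = 2.8284, |v| = sqrt(29) = 5.3852
cos(theta) = u.v/(|u||v|) = -6/sqrt(232) = -0.393919
theta = acos(-0.393919) = 113.2 degrees

113.2 degrees


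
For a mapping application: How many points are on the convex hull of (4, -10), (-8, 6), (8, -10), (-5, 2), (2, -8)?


Convex hull vertices (CCW): (-8, 6), (2, -8), (4, -10), (8, -10)
Count = 4

4


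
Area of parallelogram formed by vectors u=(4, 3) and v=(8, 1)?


|u x v| = |4*1 - 3*8|
= |4 - 24| = 20

20


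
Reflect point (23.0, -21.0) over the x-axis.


Reflection over x-axis: (x,y) -> (x,-y)
(23, -21) -> (23, 21)

(23, 21)


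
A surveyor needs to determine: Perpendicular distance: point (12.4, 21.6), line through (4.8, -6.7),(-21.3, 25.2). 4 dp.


|cross product| = 981.07
|line direction| = sqrt(1698.82) = 41.2167
Distance = 981.07/sqrt(1698.82) = 23.8027

23.8027


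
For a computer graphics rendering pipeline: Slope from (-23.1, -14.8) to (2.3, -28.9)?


slope = (y2-y1)/(x2-x1) = ((-28.9)-(-14.8))/(2.3-(-23.1)) = (-14.1)/25.4 = -0.5551

-0.5551


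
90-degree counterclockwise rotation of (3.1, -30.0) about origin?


90° CCW: (x,y) -> (-y, x)
(3.1,-30) -> (30, 3.1)

(30, 3.1)


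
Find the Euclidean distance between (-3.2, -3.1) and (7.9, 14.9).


dx=11.1, dy=18
d^2 = 11.1^2 + 18^2 = 447.21
d = sqrt(447.21) = 21.1473

21.1473


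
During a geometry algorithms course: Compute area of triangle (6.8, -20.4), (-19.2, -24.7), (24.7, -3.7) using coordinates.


Area = |x_A(y_B-y_C) + x_B(y_C-y_A) + x_C(y_A-y_B)|/2
= |(-142.8) + (-320.64) + 106.21|/2
= 357.23/2 = 178.615

178.615


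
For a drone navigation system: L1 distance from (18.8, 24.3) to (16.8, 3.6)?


|18.8-16.8| + |24.3-3.6| = 2 + 20.7 = 22.7

22.7


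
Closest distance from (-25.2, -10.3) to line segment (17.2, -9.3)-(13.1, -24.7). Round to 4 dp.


Project P onto AB: t = 0.7451 (clamped to [0,1])
Closest point on segment: (14.145, -20.775)
Distance: 40.7155

40.7155


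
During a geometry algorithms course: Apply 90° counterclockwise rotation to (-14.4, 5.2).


90° CCW: (x,y) -> (-y, x)
(-14.4,5.2) -> (-5.2, -14.4)

(-5.2, -14.4)


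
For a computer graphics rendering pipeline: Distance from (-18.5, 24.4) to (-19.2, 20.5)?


dx=-0.7, dy=-3.9
d^2 = (-0.7)^2 + (-3.9)^2 = 15.7
d = sqrt(15.7) = 3.9623

3.9623


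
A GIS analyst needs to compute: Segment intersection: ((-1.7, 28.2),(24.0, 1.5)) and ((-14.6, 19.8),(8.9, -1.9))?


Cross products: d1=477.33, d2=407.57, d3=-560.31, d4=-490.55
d1*d2 < 0 and d3*d4 < 0? no

No, they don't intersect


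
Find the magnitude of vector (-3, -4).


|u| = sqrt((-3)^2 + (-4)^2) = sqrt(25) = 5

5


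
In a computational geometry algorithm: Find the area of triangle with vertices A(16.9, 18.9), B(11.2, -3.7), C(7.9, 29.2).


Area = |x_A(y_B-y_C) + x_B(y_C-y_A) + x_C(y_A-y_B)|/2
= |(-556.01) + 115.36 + 178.54|/2
= 262.11/2 = 131.055

131.055


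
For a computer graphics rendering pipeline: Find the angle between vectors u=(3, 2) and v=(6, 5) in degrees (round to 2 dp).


u.v = 28, |u| = sqrt(13) = 3.6056, |v| = sqrt(61) = 7.8102
cos(theta) = u.v/(|u||v|) = 28/sqrt(793) = 0.994309
theta = acos(0.994309) = 6.12 degrees

6.12 degrees


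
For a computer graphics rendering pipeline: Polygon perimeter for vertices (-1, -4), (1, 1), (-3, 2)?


Sides: (-1, -4)->(1, 1): sqrt(29) = 5.385165, (1, 1)->(-3, 2): sqrt(17) = 4.123106, (-3, 2)->(-1, -4): sqrt(40) = 6.324555
Sum = 15.832826
Perimeter = 15.8328

15.8328


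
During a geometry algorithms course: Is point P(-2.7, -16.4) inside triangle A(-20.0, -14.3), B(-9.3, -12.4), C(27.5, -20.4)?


Cross products: AB x AP = -55.34, BC x BP = -94.4, CA x CP = -5.78
All same sign? yes

Yes, inside


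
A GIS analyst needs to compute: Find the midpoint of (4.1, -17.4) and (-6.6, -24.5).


M = ((4.1+(-6.6))/2, ((-17.4)+(-24.5))/2)
= (-1.25, -20.95)

(-1.25, -20.95)


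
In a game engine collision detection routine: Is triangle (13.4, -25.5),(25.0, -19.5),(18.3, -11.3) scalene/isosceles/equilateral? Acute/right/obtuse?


Side lengths squared: AB^2=170.56, BC^2=112.13, CA^2=225.65
Sorted: [112.13, 170.56, 225.65]
By sides: Scalene, By angles: Acute

Scalene, Acute


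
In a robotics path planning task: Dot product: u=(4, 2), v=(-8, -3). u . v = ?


u . v = u_x*v_x + u_y*v_y = 4*(-8) + 2*(-3)
= (-32) + (-6) = -38

-38


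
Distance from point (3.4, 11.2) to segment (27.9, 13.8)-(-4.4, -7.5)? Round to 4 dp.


Project P onto AB: t = 0.5656 (clamped to [0,1])
Closest point on segment: (9.6303, 1.7522)
Distance: 11.3172

11.3172


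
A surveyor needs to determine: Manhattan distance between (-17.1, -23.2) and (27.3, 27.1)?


|(-17.1)-27.3| + |(-23.2)-27.1| = 44.4 + 50.3 = 94.7

94.7


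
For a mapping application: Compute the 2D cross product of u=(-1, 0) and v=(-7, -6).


u x v = u_x*v_y - u_y*v_x = (-1)*(-6) - 0*(-7)
= 6 - 0 = 6

6


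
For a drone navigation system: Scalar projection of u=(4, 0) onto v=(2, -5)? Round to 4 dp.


u.v = 8, |v| = sqrt(29) = 5.3852
Scalar projection = u.v / |v| = 8 / sqrt(29) = 1.4856

1.4856


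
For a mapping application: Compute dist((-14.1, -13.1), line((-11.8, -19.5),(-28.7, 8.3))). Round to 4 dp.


|cross product| = 44.22
|line direction| = sqrt(1058.45) = 32.5338
Distance = 44.22/sqrt(1058.45) = 1.3592

1.3592


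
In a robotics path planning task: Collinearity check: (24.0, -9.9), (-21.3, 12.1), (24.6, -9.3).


Cross product: ((-21.3)-24)*((-9.3)-(-9.9)) - (12.1-(-9.9))*(24.6-24)
= -40.38

No, not collinear


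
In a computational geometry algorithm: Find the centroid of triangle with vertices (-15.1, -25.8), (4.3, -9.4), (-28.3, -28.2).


Centroid = ((x_A+x_B+x_C)/3, (y_A+y_B+y_C)/3)
= (((-15.1)+4.3+(-28.3))/3, ((-25.8)+(-9.4)+(-28.2))/3)
= (-13.0333, -21.1333)

(-13.0333, -21.1333)


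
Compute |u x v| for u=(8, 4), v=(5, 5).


|u x v| = |8*5 - 4*5|
= |40 - 20| = 20

20


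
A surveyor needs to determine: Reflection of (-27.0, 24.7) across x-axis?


Reflection over x-axis: (x,y) -> (x,-y)
(-27, 24.7) -> (-27, -24.7)

(-27, -24.7)


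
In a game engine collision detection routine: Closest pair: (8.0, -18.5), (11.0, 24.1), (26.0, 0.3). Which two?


d(P0,P1) = 42.7055, d(P0,P2) = 26.0277, d(P1,P2) = 28.1325
Closest: P0 and P2

Closest pair: (8.0, -18.5) and (26.0, 0.3), distance = 26.0277


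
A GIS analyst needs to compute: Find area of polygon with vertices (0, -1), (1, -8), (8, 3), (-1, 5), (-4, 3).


Shoelace sum: (0*(-8) - 1*(-1)) + (1*3 - 8*(-8)) + (8*5 - (-1)*3) + ((-1)*3 - (-4)*5) + ((-4)*(-1) - 0*3)
= 132
Area = |132|/2 = 66

66


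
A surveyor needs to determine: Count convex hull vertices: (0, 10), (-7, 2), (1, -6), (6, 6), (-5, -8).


Convex hull vertices (CCW): (-7, 2), (-5, -8), (1, -6), (6, 6), (0, 10)
Count = 5

5


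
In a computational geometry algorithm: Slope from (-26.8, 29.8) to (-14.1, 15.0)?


slope = (y2-y1)/(x2-x1) = (15-29.8)/((-14.1)-(-26.8)) = (-14.8)/12.7 = -1.1654

-1.1654


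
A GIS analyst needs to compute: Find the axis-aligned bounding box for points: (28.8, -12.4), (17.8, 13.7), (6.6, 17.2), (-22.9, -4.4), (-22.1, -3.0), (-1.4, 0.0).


x range: [-22.9, 28.8]
y range: [-12.4, 17.2]
Bounding box: (-22.9,-12.4) to (28.8,17.2)

(-22.9,-12.4) to (28.8,17.2)


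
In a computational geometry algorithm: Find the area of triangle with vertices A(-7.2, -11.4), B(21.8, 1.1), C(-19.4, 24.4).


Area = |x_A(y_B-y_C) + x_B(y_C-y_A) + x_C(y_A-y_B)|/2
= |167.76 + 780.44 + 242.5|/2
= 1190.7/2 = 595.35

595.35


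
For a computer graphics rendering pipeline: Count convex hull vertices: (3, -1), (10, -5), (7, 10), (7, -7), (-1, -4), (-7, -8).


Convex hull vertices (CCW): (-7, -8), (7, -7), (10, -5), (7, 10)
Count = 4

4


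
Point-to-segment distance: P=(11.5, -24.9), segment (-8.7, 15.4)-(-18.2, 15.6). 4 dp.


Project P onto AB: t = 0 (clamped to [0,1])
Closest point on segment: (-8.7, 15.4)
Distance: 45.0792

45.0792


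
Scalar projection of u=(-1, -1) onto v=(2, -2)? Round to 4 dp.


u.v = 0, |v| = sqrt(8) = 2.8284
Scalar projection = u.v / |v| = 0 / sqrt(8) = 0

0


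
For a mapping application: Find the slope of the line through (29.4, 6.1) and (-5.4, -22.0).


slope = (y2-y1)/(x2-x1) = ((-22)-6.1)/((-5.4)-29.4) = (-28.1)/(-34.8) = 0.8075

0.8075


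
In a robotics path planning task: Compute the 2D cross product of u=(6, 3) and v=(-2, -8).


u x v = u_x*v_y - u_y*v_x = 6*(-8) - 3*(-2)
= (-48) - (-6) = -42

-42


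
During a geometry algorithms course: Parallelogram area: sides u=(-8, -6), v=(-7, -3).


|u x v| = |(-8)*(-3) - (-6)*(-7)|
= |24 - 42| = 18

18


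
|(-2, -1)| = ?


|u| = sqrt((-2)^2 + (-1)^2) = sqrt(5) = 2.2361

2.2361


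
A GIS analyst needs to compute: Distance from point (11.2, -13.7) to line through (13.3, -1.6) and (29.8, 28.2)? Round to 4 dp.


|cross product| = 137.07
|line direction| = sqrt(1160.29) = 34.063
Distance = 137.07/sqrt(1160.29) = 4.024

4.024


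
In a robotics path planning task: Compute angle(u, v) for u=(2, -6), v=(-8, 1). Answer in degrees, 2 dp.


u.v = -22, |u| = sqrt(40) = 6.3246, |v| = sqrt(65) = 8.0623
cos(theta) = u.v/(|u||v|) = -22/sqrt(2600) = -0.431455
theta = acos(-0.431455) = 115.56 degrees

115.56 degrees


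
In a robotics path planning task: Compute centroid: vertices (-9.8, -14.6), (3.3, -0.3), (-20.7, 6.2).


Centroid = ((x_A+x_B+x_C)/3, (y_A+y_B+y_C)/3)
= (((-9.8)+3.3+(-20.7))/3, ((-14.6)+(-0.3)+6.2)/3)
= (-9.0667, -2.9)

(-9.0667, -2.9)


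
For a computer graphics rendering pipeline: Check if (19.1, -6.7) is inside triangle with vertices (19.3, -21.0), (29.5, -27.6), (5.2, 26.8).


Cross products: AB x AP = 144.54, BC x BP = 57.89, CA x CP = 192.07
All same sign? yes

Yes, inside


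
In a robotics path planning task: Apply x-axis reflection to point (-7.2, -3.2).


Reflection over x-axis: (x,y) -> (x,-y)
(-7.2, -3.2) -> (-7.2, 3.2)

(-7.2, 3.2)


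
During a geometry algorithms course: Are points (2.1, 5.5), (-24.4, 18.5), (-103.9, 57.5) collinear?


Cross product: ((-24.4)-2.1)*(57.5-5.5) - (18.5-5.5)*((-103.9)-2.1)
= 0

Yes, collinear


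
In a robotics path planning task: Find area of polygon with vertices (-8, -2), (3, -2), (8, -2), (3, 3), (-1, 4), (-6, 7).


Shoelace sum: ((-8)*(-2) - 3*(-2)) + (3*(-2) - 8*(-2)) + (8*3 - 3*(-2)) + (3*4 - (-1)*3) + ((-1)*7 - (-6)*4) + ((-6)*(-2) - (-8)*7)
= 162
Area = |162|/2 = 81

81


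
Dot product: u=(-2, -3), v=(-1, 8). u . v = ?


u . v = u_x*v_x + u_y*v_y = (-2)*(-1) + (-3)*8
= 2 + (-24) = -22

-22


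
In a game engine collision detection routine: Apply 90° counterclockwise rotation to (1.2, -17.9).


90° CCW: (x,y) -> (-y, x)
(1.2,-17.9) -> (17.9, 1.2)

(17.9, 1.2)


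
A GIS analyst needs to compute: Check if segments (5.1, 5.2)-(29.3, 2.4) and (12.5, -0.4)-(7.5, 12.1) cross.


Cross products: d1=64.5, d2=-224, d3=-114.8, d4=173.7
d1*d2 < 0 and d3*d4 < 0? yes

Yes, they intersect


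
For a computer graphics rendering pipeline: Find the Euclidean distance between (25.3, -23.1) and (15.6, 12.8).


dx=-9.7, dy=35.9
d^2 = (-9.7)^2 + 35.9^2 = 1382.9
d = sqrt(1382.9) = 37.1874

37.1874


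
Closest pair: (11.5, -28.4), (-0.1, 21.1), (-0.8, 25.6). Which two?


d(P0,P1) = 50.841, d(P0,P2) = 55.3831, d(P1,P2) = 4.5541
Closest: P1 and P2

Closest pair: (-0.1, 21.1) and (-0.8, 25.6), distance = 4.5541


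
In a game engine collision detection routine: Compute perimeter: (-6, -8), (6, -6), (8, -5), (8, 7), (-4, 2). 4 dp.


Sides: (-6, -8)->(6, -6): sqrt(148) = 12.165525, (6, -6)->(8, -5): sqrt(5) = 2.236068, (8, -5)->(8, 7): sqrt(144) = 12, (8, 7)->(-4, 2): sqrt(169) = 13, (-4, 2)->(-6, -8): sqrt(104) = 10.198039
Sum = 49.599632
Perimeter = 49.5996

49.5996


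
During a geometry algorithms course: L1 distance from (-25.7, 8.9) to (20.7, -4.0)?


|(-25.7)-20.7| + |8.9-(-4)| = 46.4 + 12.9 = 59.3

59.3


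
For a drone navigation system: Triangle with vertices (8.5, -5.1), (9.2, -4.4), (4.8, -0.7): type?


Side lengths squared: AB^2=0.98, BC^2=33.05, CA^2=33.05
Sorted: [0.98, 33.05, 33.05]
By sides: Isosceles, By angles: Acute

Isosceles, Acute


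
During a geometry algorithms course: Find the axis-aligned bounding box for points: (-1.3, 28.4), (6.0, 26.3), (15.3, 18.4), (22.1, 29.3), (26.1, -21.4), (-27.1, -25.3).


x range: [-27.1, 26.1]
y range: [-25.3, 29.3]
Bounding box: (-27.1,-25.3) to (26.1,29.3)

(-27.1,-25.3) to (26.1,29.3)


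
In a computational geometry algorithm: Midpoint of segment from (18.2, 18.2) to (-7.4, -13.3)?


M = ((18.2+(-7.4))/2, (18.2+(-13.3))/2)
= (5.4, 2.45)

(5.4, 2.45)


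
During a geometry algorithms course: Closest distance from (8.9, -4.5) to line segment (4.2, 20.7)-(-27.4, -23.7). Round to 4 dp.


Project P onto AB: t = 0.3267 (clamped to [0,1])
Closest point on segment: (-6.1246, 6.1932)
Distance: 18.4414

18.4414


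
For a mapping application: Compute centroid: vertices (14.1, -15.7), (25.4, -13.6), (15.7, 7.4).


Centroid = ((x_A+x_B+x_C)/3, (y_A+y_B+y_C)/3)
= ((14.1+25.4+15.7)/3, ((-15.7)+(-13.6)+7.4)/3)
= (18.4, -7.3)

(18.4, -7.3)


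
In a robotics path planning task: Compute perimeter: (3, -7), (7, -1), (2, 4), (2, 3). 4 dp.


Sides: (3, -7)->(7, -1): sqrt(52) = 7.211103, (7, -1)->(2, 4): sqrt(50) = 7.071068, (2, 4)->(2, 3): sqrt(1) = 1, (2, 3)->(3, -7): sqrt(101) = 10.049876
Sum = 25.332047
Perimeter = 25.332

25.332


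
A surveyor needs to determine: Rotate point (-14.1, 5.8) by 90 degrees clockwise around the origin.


90° CW: (x,y) -> (y, -x)
(-14.1,5.8) -> (5.8, 14.1)

(5.8, 14.1)


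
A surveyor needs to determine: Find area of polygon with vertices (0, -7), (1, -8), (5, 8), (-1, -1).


Shoelace sum: (0*(-8) - 1*(-7)) + (1*8 - 5*(-8)) + (5*(-1) - (-1)*8) + ((-1)*(-7) - 0*(-1))
= 65
Area = |65|/2 = 32.5

32.5


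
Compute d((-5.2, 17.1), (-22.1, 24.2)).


dx=-16.9, dy=7.1
d^2 = (-16.9)^2 + 7.1^2 = 336.02
d = sqrt(336.02) = 18.3308

18.3308


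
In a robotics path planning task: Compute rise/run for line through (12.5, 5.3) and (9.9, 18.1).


slope = (y2-y1)/(x2-x1) = (18.1-5.3)/(9.9-12.5) = 12.8/(-2.6) = -4.9231

-4.9231


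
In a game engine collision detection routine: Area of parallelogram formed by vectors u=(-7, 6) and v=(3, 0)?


|u x v| = |(-7)*0 - 6*3|
= |0 - 18| = 18

18


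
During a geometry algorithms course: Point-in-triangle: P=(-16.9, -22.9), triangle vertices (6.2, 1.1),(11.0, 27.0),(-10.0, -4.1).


Cross products: AB x AP = 483.09, BC x BP = 180.21, CA x CP = -268.68
All same sign? no

No, outside


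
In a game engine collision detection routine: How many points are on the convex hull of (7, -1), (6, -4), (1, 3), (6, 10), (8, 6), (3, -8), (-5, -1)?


Convex hull vertices (CCW): (-5, -1), (3, -8), (6, -4), (7, -1), (8, 6), (6, 10)
Count = 6

6


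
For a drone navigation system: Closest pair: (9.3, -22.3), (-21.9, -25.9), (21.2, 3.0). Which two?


d(P0,P1) = 31.407, d(P0,P2) = 27.9589, d(P1,P2) = 51.8924
Closest: P0 and P2

Closest pair: (9.3, -22.3) and (21.2, 3.0), distance = 27.9589


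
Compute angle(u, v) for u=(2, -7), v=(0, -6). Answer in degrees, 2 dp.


u.v = 42, |u| = sqrt(53) = 7.2801, |v| = sqrt(36) = 6
cos(theta) = u.v/(|u||v|) = 42/sqrt(1908) = 0.961524
theta = acos(0.961524) = 15.95 degrees

15.95 degrees


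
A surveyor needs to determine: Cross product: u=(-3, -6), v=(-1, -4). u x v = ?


u x v = u_x*v_y - u_y*v_x = (-3)*(-4) - (-6)*(-1)
= 12 - 6 = 6

6


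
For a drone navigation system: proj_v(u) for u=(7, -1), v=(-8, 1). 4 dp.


u.v = -57, |v| = sqrt(65) = 8.0623
Scalar projection = u.v / |v| = -57 / sqrt(65) = -7.07

-7.07


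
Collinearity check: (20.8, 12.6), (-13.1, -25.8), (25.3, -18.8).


Cross product: ((-13.1)-20.8)*((-18.8)-12.6) - ((-25.8)-12.6)*(25.3-20.8)
= 1237.26

No, not collinear


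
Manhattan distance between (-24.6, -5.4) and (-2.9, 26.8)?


|(-24.6)-(-2.9)| + |(-5.4)-26.8| = 21.7 + 32.2 = 53.9

53.9


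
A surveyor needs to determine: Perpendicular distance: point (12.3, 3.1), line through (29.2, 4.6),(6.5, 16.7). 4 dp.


|cross product| = 238.54
|line direction| = sqrt(661.7) = 25.7235
Distance = 238.54/sqrt(661.7) = 9.2732

9.2732


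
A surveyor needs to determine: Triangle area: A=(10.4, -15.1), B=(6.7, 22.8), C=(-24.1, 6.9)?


Area = |x_A(y_B-y_C) + x_B(y_C-y_A) + x_C(y_A-y_B)|/2
= |165.36 + 147.4 + 913.39|/2
= 1226.15/2 = 613.075

613.075


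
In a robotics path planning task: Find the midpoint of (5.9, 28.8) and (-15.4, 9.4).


M = ((5.9+(-15.4))/2, (28.8+9.4)/2)
= (-4.75, 19.1)

(-4.75, 19.1)


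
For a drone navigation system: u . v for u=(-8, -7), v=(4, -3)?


u . v = u_x*v_x + u_y*v_y = (-8)*4 + (-7)*(-3)
= (-32) + 21 = -11

-11


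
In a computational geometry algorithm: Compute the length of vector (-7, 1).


|u| = sqrt((-7)^2 + 1^2) = sqrt(50) = 7.0711

7.0711


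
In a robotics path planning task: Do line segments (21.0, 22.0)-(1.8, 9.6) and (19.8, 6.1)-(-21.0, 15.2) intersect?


Cross products: d1=-659.64, d2=21, d3=290.4, d4=-390.24
d1*d2 < 0 and d3*d4 < 0? yes

Yes, they intersect


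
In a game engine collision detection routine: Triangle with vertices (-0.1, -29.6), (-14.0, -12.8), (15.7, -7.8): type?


Side lengths squared: AB^2=475.45, BC^2=907.09, CA^2=724.88
Sorted: [475.45, 724.88, 907.09]
By sides: Scalene, By angles: Acute

Scalene, Acute


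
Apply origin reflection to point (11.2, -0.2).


Reflection over origin: (x,y) -> (-x,-y)
(11.2, -0.2) -> (-11.2, 0.2)

(-11.2, 0.2)


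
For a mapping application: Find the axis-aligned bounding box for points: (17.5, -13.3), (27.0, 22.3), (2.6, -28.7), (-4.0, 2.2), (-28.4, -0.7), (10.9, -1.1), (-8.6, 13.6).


x range: [-28.4, 27]
y range: [-28.7, 22.3]
Bounding box: (-28.4,-28.7) to (27,22.3)

(-28.4,-28.7) to (27,22.3)


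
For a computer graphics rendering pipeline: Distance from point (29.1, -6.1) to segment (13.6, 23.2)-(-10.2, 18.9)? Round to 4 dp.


Project P onto AB: t = 0 (clamped to [0,1])
Closest point on segment: (13.6, 23.2)
Distance: 33.1472

33.1472


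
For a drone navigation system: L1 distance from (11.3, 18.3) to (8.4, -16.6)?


|11.3-8.4| + |18.3-(-16.6)| = 2.9 + 34.9 = 37.8

37.8


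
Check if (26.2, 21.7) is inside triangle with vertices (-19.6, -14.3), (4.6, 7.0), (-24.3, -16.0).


Cross products: AB x AP = -104.34, BC x BP = 71.97, CA x CP = 91.34
All same sign? no

No, outside


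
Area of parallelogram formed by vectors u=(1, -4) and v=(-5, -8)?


|u x v| = |1*(-8) - (-4)*(-5)|
= |(-8) - 20| = 28

28


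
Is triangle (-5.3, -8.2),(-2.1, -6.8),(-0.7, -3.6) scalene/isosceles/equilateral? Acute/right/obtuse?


Side lengths squared: AB^2=12.2, BC^2=12.2, CA^2=42.32
Sorted: [12.2, 12.2, 42.32]
By sides: Isosceles, By angles: Obtuse

Isosceles, Obtuse


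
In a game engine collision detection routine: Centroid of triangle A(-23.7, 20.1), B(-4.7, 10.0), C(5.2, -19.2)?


Centroid = ((x_A+x_B+x_C)/3, (y_A+y_B+y_C)/3)
= (((-23.7)+(-4.7)+5.2)/3, (20.1+10+(-19.2))/3)
= (-7.7333, 3.6333)

(-7.7333, 3.6333)


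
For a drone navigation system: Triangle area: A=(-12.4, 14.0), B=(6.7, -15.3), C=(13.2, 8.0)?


Area = |x_A(y_B-y_C) + x_B(y_C-y_A) + x_C(y_A-y_B)|/2
= |288.92 + (-40.2) + 386.76|/2
= 635.48/2 = 317.74

317.74


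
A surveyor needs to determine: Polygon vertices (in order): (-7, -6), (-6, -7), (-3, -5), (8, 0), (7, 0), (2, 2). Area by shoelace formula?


Shoelace sum: ((-7)*(-7) - (-6)*(-6)) + ((-6)*(-5) - (-3)*(-7)) + ((-3)*0 - 8*(-5)) + (8*0 - 7*0) + (7*2 - 2*0) + (2*(-6) - (-7)*2)
= 78
Area = |78|/2 = 39

39


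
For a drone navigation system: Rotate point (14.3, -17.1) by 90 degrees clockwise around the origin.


90° CW: (x,y) -> (y, -x)
(14.3,-17.1) -> (-17.1, -14.3)

(-17.1, -14.3)


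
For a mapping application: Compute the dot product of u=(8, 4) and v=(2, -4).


u . v = u_x*v_x + u_y*v_y = 8*2 + 4*(-4)
= 16 + (-16) = 0

0


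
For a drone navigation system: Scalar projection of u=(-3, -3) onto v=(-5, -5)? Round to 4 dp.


u.v = 30, |v| = sqrt(50) = 7.0711
Scalar projection = u.v / |v| = 30 / sqrt(50) = 4.2426

4.2426


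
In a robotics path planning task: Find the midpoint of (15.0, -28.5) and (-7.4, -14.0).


M = ((15+(-7.4))/2, ((-28.5)+(-14))/2)
= (3.8, -21.25)

(3.8, -21.25)


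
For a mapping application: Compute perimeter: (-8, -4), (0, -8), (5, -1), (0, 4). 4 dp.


Sides: (-8, -4)->(0, -8): sqrt(80) = 8.944272, (0, -8)->(5, -1): sqrt(74) = 8.602325, (5, -1)->(0, 4): sqrt(50) = 7.071068, (0, 4)->(-8, -4): sqrt(128) = 11.313708
Sum = 35.931373
Perimeter = 35.9314

35.9314


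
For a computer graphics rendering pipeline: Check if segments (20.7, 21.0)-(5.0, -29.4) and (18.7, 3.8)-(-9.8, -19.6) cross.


Cross products: d1=-443.4, d2=625.62, d3=169.24, d4=-899.78
d1*d2 < 0 and d3*d4 < 0? yes

Yes, they intersect


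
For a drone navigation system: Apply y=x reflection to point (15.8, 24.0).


Reflection over y=x: (x,y) -> (y,x)
(15.8, 24) -> (24, 15.8)

(24, 15.8)


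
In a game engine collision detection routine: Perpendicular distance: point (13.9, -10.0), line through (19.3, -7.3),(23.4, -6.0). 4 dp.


|cross product| = 4.05
|line direction| = sqrt(18.5) = 4.3012
Distance = 4.05/sqrt(18.5) = 0.9416

0.9416


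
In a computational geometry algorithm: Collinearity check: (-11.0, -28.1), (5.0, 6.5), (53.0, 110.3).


Cross product: (5-(-11))*(110.3-(-28.1)) - (6.5-(-28.1))*(53-(-11))
= 0

Yes, collinear


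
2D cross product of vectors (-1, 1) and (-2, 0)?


u x v = u_x*v_y - u_y*v_x = (-1)*0 - 1*(-2)
= 0 - (-2) = 2

2


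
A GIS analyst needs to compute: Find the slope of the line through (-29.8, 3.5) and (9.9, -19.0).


slope = (y2-y1)/(x2-x1) = ((-19)-3.5)/(9.9-(-29.8)) = (-22.5)/39.7 = -0.5668

-0.5668


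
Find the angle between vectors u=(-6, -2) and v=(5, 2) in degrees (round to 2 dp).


u.v = -34, |u| = sqrt(40) = 6.3246, |v| = sqrt(29) = 5.3852
cos(theta) = u.v/(|u||v|) = -34/sqrt(1160) = -0.998274
theta = acos(-0.998274) = 176.63 degrees

176.63 degrees


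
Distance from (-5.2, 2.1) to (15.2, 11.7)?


dx=20.4, dy=9.6
d^2 = 20.4^2 + 9.6^2 = 508.32
d = sqrt(508.32) = 22.546

22.546


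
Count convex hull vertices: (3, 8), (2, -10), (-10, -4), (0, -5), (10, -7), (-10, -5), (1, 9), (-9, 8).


Convex hull vertices (CCW): (-10, -5), (2, -10), (10, -7), (3, 8), (1, 9), (-9, 8), (-10, -4)
Count = 7

7


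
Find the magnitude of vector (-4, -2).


|u| = sqrt((-4)^2 + (-2)^2) = sqrt(20) = 4.4721

4.4721


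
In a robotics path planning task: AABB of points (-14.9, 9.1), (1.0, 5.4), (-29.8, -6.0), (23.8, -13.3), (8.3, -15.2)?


x range: [-29.8, 23.8]
y range: [-15.2, 9.1]
Bounding box: (-29.8,-15.2) to (23.8,9.1)

(-29.8,-15.2) to (23.8,9.1)


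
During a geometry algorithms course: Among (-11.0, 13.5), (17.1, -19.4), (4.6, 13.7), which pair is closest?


d(P0,P1) = 43.2668, d(P0,P2) = 15.6013, d(P1,P2) = 35.3816
Closest: P0 and P2

Closest pair: (-11.0, 13.5) and (4.6, 13.7), distance = 15.6013


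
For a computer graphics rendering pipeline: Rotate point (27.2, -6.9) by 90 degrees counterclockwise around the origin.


90° CCW: (x,y) -> (-y, x)
(27.2,-6.9) -> (6.9, 27.2)

(6.9, 27.2)


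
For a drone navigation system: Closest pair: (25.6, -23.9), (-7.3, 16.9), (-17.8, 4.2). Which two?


d(P0,P1) = 52.4123, d(P0,P2) = 51.7027, d(P1,P2) = 16.4785
Closest: P1 and P2

Closest pair: (-7.3, 16.9) and (-17.8, 4.2), distance = 16.4785


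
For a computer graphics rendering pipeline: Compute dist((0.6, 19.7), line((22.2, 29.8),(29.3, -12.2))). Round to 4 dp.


|cross product| = 978.91
|line direction| = sqrt(1814.41) = 42.5959
Distance = 978.91/sqrt(1814.41) = 22.9813

22.9813


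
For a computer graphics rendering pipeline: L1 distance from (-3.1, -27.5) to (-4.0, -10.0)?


|(-3.1)-(-4)| + |(-27.5)-(-10)| = 0.9 + 17.5 = 18.4

18.4


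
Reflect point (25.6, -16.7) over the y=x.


Reflection over y=x: (x,y) -> (y,x)
(25.6, -16.7) -> (-16.7, 25.6)

(-16.7, 25.6)


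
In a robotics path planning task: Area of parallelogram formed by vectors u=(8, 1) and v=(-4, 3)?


|u x v| = |8*3 - 1*(-4)|
= |24 - (-4)| = 28

28


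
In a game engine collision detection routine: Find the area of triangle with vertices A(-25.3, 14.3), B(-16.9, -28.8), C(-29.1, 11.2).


Area = |x_A(y_B-y_C) + x_B(y_C-y_A) + x_C(y_A-y_B)|/2
= |1012 + 52.39 + (-1254.21)|/2
= 189.82/2 = 94.91

94.91


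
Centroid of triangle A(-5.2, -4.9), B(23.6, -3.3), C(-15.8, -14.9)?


Centroid = ((x_A+x_B+x_C)/3, (y_A+y_B+y_C)/3)
= (((-5.2)+23.6+(-15.8))/3, ((-4.9)+(-3.3)+(-14.9))/3)
= (0.8667, -7.7)

(0.8667, -7.7)


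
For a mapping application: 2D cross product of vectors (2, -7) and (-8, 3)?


u x v = u_x*v_y - u_y*v_x = 2*3 - (-7)*(-8)
= 6 - 56 = -50

-50


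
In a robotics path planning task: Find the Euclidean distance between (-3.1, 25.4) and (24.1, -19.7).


dx=27.2, dy=-45.1
d^2 = 27.2^2 + (-45.1)^2 = 2773.85
d = sqrt(2773.85) = 52.6674

52.6674


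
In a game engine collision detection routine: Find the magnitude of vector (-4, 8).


|u| = sqrt((-4)^2 + 8^2) = sqrt(80) = 8.9443

8.9443


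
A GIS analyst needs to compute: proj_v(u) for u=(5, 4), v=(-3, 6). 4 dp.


u.v = 9, |v| = sqrt(45) = 6.7082
Scalar projection = u.v / |v| = 9 / sqrt(45) = 1.3416

1.3416


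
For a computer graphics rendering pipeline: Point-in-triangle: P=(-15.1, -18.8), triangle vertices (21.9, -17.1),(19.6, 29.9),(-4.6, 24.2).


Cross products: AB x AP = 1742.91, BC x BP = 980.75, CA x CP = -1573.15
All same sign? no

No, outside


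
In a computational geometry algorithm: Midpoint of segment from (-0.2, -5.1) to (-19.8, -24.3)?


M = (((-0.2)+(-19.8))/2, ((-5.1)+(-24.3))/2)
= (-10, -14.7)

(-10, -14.7)


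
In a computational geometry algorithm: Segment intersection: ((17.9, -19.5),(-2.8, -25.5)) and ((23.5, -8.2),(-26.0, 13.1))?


Cross products: d1=678.63, d2=1416.54, d3=-200.31, d4=-938.22
d1*d2 < 0 and d3*d4 < 0? no

No, they don't intersect


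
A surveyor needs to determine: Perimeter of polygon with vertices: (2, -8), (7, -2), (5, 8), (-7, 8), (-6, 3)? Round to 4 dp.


Sides: (2, -8)->(7, -2): sqrt(61) = 7.81025, (7, -2)->(5, 8): sqrt(104) = 10.198039, (5, 8)->(-7, 8): sqrt(144) = 12, (-7, 8)->(-6, 3): sqrt(26) = 5.09902, (-6, 3)->(2, -8): sqrt(185) = 13.601471
Sum = 48.70878
Perimeter = 48.7088

48.7088


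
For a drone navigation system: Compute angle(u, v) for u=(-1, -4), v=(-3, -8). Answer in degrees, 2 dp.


u.v = 35, |u| = sqrt(17) = 4.1231, |v| = sqrt(73) = 8.544
cos(theta) = u.v/(|u||v|) = 35/sqrt(1241) = 0.993533
theta = acos(0.993533) = 6.52 degrees

6.52 degrees


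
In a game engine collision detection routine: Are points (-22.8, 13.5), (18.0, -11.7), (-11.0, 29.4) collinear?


Cross product: (18-(-22.8))*(29.4-13.5) - ((-11.7)-13.5)*((-11)-(-22.8))
= 946.08

No, not collinear


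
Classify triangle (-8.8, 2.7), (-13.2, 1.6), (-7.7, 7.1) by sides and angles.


Side lengths squared: AB^2=20.57, BC^2=60.5, CA^2=20.57
Sorted: [20.57, 20.57, 60.5]
By sides: Isosceles, By angles: Obtuse

Isosceles, Obtuse


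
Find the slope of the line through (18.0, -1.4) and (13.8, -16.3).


slope = (y2-y1)/(x2-x1) = ((-16.3)-(-1.4))/(13.8-18) = (-14.9)/(-4.2) = 3.5476

3.5476


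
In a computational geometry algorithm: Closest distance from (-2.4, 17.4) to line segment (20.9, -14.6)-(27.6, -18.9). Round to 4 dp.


Project P onto AB: t = 0 (clamped to [0,1])
Closest point on segment: (20.9, -14.6)
Distance: 39.584

39.584


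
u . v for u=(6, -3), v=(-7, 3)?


u . v = u_x*v_x + u_y*v_y = 6*(-7) + (-3)*3
= (-42) + (-9) = -51

-51


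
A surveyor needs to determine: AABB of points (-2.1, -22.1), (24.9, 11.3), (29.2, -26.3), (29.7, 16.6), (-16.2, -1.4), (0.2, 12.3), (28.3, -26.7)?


x range: [-16.2, 29.7]
y range: [-26.7, 16.6]
Bounding box: (-16.2,-26.7) to (29.7,16.6)

(-16.2,-26.7) to (29.7,16.6)


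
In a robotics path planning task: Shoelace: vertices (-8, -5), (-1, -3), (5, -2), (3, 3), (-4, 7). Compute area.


Shoelace sum: ((-8)*(-3) - (-1)*(-5)) + ((-1)*(-2) - 5*(-3)) + (5*3 - 3*(-2)) + (3*7 - (-4)*3) + ((-4)*(-5) - (-8)*7)
= 166
Area = |166|/2 = 83

83


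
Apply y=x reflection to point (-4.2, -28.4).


Reflection over y=x: (x,y) -> (y,x)
(-4.2, -28.4) -> (-28.4, -4.2)

(-28.4, -4.2)


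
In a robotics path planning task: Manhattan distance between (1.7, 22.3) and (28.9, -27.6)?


|1.7-28.9| + |22.3-(-27.6)| = 27.2 + 49.9 = 77.1

77.1


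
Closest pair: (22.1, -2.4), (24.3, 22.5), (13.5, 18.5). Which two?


d(P0,P1) = 24.997, d(P0,P2) = 22.6002, d(P1,P2) = 11.5169
Closest: P1 and P2

Closest pair: (24.3, 22.5) and (13.5, 18.5), distance = 11.5169


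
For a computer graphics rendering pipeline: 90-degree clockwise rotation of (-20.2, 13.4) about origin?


90° CW: (x,y) -> (y, -x)
(-20.2,13.4) -> (13.4, 20.2)

(13.4, 20.2)


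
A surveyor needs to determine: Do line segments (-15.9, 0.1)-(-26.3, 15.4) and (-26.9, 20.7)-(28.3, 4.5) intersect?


Cross products: d1=-958.92, d2=-282.84, d3=-45.94, d4=-722.02
d1*d2 < 0 and d3*d4 < 0? no

No, they don't intersect


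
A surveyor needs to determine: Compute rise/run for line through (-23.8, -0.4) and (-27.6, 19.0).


slope = (y2-y1)/(x2-x1) = (19-(-0.4))/((-27.6)-(-23.8)) = 19.4/(-3.8) = -5.1053

-5.1053


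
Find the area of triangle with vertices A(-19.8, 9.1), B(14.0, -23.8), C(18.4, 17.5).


Area = |x_A(y_B-y_C) + x_B(y_C-y_A) + x_C(y_A-y_B)|/2
= |817.74 + 117.6 + 605.36|/2
= 1540.7/2 = 770.35

770.35


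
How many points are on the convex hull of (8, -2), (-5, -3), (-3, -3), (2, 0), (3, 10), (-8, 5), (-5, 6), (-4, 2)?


Convex hull vertices (CCW): (-8, 5), (-5, -3), (-3, -3), (8, -2), (3, 10)
Count = 5

5


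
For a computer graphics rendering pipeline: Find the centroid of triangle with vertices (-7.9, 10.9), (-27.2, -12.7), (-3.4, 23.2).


Centroid = ((x_A+x_B+x_C)/3, (y_A+y_B+y_C)/3)
= (((-7.9)+(-27.2)+(-3.4))/3, (10.9+(-12.7)+23.2)/3)
= (-12.8333, 7.1333)

(-12.8333, 7.1333)


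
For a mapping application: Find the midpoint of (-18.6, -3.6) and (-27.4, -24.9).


M = (((-18.6)+(-27.4))/2, ((-3.6)+(-24.9))/2)
= (-23, -14.25)

(-23, -14.25)


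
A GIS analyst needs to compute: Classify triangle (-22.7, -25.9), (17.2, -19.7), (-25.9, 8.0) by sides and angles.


Side lengths squared: AB^2=1630.45, BC^2=2624.9, CA^2=1159.45
Sorted: [1159.45, 1630.45, 2624.9]
By sides: Scalene, By angles: Acute

Scalene, Acute


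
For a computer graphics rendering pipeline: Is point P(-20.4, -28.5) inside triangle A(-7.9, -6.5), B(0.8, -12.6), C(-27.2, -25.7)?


Cross products: AB x AP = -267.65, BC x BP = 167.48, CA x CP = -184.6
All same sign? no

No, outside


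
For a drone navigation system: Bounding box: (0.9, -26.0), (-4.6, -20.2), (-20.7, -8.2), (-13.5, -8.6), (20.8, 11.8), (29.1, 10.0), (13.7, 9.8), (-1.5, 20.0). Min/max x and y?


x range: [-20.7, 29.1]
y range: [-26, 20]
Bounding box: (-20.7,-26) to (29.1,20)

(-20.7,-26) to (29.1,20)


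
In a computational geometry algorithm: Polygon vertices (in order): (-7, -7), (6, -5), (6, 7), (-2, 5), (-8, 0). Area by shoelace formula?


Shoelace sum: ((-7)*(-5) - 6*(-7)) + (6*7 - 6*(-5)) + (6*5 - (-2)*7) + ((-2)*0 - (-8)*5) + ((-8)*(-7) - (-7)*0)
= 289
Area = |289|/2 = 144.5

144.5


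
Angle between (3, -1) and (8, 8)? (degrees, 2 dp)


u.v = 16, |u| = sqrt(10) = 3.1623, |v| = sqrt(128) = 11.3137
cos(theta) = u.v/(|u||v|) = 16/sqrt(1280) = 0.447214
theta = acos(0.447214) = 63.43 degrees

63.43 degrees


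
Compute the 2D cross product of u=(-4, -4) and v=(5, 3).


u x v = u_x*v_y - u_y*v_x = (-4)*3 - (-4)*5
= (-12) - (-20) = 8

8


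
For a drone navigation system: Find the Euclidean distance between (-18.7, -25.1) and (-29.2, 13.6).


dx=-10.5, dy=38.7
d^2 = (-10.5)^2 + 38.7^2 = 1607.94
d = sqrt(1607.94) = 40.0991

40.0991


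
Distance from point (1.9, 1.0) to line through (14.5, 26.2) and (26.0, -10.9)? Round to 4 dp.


|cross product| = 757.26
|line direction| = sqrt(1508.66) = 38.8415
Distance = 757.26/sqrt(1508.66) = 19.4962

19.4962


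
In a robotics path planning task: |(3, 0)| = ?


|u| = sqrt(3^2 + 0^2) = sqrt(9) = 3

3


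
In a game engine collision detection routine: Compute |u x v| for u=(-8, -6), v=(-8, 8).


|u x v| = |(-8)*8 - (-6)*(-8)|
= |(-64) - 48| = 112

112


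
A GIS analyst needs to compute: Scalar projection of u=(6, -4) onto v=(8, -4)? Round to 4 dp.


u.v = 64, |v| = sqrt(80) = 8.9443
Scalar projection = u.v / |v| = 64 / sqrt(80) = 7.1554

7.1554


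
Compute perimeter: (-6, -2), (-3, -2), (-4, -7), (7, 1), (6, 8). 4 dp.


Sides: (-6, -2)->(-3, -2): sqrt(9) = 3, (-3, -2)->(-4, -7): sqrt(26) = 5.09902, (-4, -7)->(7, 1): sqrt(185) = 13.601471, (7, 1)->(6, 8): sqrt(50) = 7.071068, (6, 8)->(-6, -2): sqrt(244) = 15.620499
Sum = 44.392058
Perimeter = 44.3921

44.3921


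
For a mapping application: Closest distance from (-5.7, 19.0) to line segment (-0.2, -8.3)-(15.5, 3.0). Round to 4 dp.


Project P onto AB: t = 0.5937 (clamped to [0,1])
Closest point on segment: (9.1206, -1.5915)
Distance: 25.3705

25.3705


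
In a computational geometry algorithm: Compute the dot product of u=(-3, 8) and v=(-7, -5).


u . v = u_x*v_x + u_y*v_y = (-3)*(-7) + 8*(-5)
= 21 + (-40) = -19

-19


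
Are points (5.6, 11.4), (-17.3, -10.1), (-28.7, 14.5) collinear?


Cross product: ((-17.3)-5.6)*(14.5-11.4) - ((-10.1)-11.4)*((-28.7)-5.6)
= -808.44

No, not collinear


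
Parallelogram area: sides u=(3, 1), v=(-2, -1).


|u x v| = |3*(-1) - 1*(-2)|
= |(-3) - (-2)| = 1

1


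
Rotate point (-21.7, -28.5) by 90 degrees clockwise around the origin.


90° CW: (x,y) -> (y, -x)
(-21.7,-28.5) -> (-28.5, 21.7)

(-28.5, 21.7)


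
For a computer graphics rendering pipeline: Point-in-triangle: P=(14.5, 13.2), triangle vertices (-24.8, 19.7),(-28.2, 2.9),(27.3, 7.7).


Cross products: AB x AP = 682.34, BC x BP = 366.69, CA x CP = -132.95
All same sign? no

No, outside
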